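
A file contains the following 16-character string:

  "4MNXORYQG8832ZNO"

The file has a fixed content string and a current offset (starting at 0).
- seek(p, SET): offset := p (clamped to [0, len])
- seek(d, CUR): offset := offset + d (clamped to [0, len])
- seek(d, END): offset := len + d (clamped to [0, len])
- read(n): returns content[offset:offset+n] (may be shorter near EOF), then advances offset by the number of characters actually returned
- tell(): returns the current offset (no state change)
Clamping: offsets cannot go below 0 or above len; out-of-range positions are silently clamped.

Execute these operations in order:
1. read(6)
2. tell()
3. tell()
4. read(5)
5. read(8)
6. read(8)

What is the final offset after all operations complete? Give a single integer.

Answer: 16

Derivation:
After 1 (read(6)): returned '4MNXOR', offset=6
After 2 (tell()): offset=6
After 3 (tell()): offset=6
After 4 (read(5)): returned 'YQG88', offset=11
After 5 (read(8)): returned '32ZNO', offset=16
After 6 (read(8)): returned '', offset=16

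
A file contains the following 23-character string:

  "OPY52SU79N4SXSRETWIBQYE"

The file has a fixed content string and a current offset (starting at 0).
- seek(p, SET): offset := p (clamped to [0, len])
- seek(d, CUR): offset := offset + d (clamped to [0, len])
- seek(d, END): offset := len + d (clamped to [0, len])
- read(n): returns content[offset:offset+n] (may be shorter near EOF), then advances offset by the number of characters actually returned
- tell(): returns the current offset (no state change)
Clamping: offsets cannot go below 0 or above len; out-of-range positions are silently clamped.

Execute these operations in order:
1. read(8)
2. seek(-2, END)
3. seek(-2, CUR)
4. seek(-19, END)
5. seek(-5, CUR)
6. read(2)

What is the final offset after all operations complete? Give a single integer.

After 1 (read(8)): returned 'OPY52SU7', offset=8
After 2 (seek(-2, END)): offset=21
After 3 (seek(-2, CUR)): offset=19
After 4 (seek(-19, END)): offset=4
After 5 (seek(-5, CUR)): offset=0
After 6 (read(2)): returned 'OP', offset=2

Answer: 2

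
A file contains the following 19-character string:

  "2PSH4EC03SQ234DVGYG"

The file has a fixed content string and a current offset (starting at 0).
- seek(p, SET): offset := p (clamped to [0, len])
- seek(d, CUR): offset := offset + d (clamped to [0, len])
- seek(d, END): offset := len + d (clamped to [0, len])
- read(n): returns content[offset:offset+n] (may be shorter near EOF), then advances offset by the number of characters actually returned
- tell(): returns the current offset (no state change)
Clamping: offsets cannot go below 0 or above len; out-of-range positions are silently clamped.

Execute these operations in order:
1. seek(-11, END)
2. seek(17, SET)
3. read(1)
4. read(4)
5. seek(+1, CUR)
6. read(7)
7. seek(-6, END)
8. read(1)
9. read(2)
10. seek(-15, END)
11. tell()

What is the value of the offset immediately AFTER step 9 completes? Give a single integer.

Answer: 16

Derivation:
After 1 (seek(-11, END)): offset=8
After 2 (seek(17, SET)): offset=17
After 3 (read(1)): returned 'Y', offset=18
After 4 (read(4)): returned 'G', offset=19
After 5 (seek(+1, CUR)): offset=19
After 6 (read(7)): returned '', offset=19
After 7 (seek(-6, END)): offset=13
After 8 (read(1)): returned '4', offset=14
After 9 (read(2)): returned 'DV', offset=16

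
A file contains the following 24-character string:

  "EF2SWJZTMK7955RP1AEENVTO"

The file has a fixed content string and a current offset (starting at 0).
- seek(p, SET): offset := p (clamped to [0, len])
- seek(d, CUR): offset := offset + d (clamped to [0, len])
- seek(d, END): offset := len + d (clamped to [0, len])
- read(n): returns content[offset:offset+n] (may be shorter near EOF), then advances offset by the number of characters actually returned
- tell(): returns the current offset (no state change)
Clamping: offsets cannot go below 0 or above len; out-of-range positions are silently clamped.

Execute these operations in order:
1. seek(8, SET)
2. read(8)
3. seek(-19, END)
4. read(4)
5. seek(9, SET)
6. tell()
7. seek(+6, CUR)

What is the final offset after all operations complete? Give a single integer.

Answer: 15

Derivation:
After 1 (seek(8, SET)): offset=8
After 2 (read(8)): returned 'MK7955RP', offset=16
After 3 (seek(-19, END)): offset=5
After 4 (read(4)): returned 'JZTM', offset=9
After 5 (seek(9, SET)): offset=9
After 6 (tell()): offset=9
After 7 (seek(+6, CUR)): offset=15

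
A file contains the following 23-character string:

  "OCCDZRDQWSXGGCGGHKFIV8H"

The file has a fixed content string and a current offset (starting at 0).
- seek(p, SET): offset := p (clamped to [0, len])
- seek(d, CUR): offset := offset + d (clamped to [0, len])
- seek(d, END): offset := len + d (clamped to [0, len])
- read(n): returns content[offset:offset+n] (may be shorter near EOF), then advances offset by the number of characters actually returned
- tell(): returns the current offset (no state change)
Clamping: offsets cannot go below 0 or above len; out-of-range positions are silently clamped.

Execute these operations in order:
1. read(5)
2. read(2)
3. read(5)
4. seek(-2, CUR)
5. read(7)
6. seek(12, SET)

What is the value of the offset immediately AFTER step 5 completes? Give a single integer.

After 1 (read(5)): returned 'OCCDZ', offset=5
After 2 (read(2)): returned 'RD', offset=7
After 3 (read(5)): returned 'QWSXG', offset=12
After 4 (seek(-2, CUR)): offset=10
After 5 (read(7)): returned 'XGGCGGH', offset=17

Answer: 17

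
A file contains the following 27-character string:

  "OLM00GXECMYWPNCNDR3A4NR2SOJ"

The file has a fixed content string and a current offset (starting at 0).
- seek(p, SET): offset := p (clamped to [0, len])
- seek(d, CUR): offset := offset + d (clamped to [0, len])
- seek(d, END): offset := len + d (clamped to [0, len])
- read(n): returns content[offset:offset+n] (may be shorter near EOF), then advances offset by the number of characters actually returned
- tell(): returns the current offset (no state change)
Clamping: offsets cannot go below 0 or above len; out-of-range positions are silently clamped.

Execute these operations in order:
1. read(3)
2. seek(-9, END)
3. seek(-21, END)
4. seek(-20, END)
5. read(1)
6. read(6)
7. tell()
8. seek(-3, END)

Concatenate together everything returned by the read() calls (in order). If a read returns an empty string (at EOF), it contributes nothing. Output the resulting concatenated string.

Answer: OLMECMYWPN

Derivation:
After 1 (read(3)): returned 'OLM', offset=3
After 2 (seek(-9, END)): offset=18
After 3 (seek(-21, END)): offset=6
After 4 (seek(-20, END)): offset=7
After 5 (read(1)): returned 'E', offset=8
After 6 (read(6)): returned 'CMYWPN', offset=14
After 7 (tell()): offset=14
After 8 (seek(-3, END)): offset=24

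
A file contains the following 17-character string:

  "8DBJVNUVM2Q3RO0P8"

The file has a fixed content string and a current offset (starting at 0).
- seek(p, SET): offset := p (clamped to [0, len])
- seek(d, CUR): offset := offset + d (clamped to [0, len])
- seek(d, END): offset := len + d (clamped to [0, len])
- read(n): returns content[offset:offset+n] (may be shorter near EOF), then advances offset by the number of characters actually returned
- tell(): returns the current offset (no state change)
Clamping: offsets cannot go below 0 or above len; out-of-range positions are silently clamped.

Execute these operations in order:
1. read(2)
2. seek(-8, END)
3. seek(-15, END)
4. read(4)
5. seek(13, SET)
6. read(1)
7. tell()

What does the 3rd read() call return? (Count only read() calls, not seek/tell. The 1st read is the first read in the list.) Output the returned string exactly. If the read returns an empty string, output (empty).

Answer: O

Derivation:
After 1 (read(2)): returned '8D', offset=2
After 2 (seek(-8, END)): offset=9
After 3 (seek(-15, END)): offset=2
After 4 (read(4)): returned 'BJVN', offset=6
After 5 (seek(13, SET)): offset=13
After 6 (read(1)): returned 'O', offset=14
After 7 (tell()): offset=14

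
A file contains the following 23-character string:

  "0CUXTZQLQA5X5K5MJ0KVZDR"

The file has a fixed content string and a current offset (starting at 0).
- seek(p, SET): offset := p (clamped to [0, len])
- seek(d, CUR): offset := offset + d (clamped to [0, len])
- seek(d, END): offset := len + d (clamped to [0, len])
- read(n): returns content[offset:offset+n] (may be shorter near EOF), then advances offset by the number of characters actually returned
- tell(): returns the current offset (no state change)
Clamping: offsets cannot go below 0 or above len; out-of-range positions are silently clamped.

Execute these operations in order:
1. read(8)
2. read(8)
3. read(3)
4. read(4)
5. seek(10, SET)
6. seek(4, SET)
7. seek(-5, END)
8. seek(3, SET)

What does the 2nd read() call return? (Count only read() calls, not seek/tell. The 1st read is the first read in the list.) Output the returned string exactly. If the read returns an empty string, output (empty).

Answer: QA5X5K5M

Derivation:
After 1 (read(8)): returned '0CUXTZQL', offset=8
After 2 (read(8)): returned 'QA5X5K5M', offset=16
After 3 (read(3)): returned 'J0K', offset=19
After 4 (read(4)): returned 'VZDR', offset=23
After 5 (seek(10, SET)): offset=10
After 6 (seek(4, SET)): offset=4
After 7 (seek(-5, END)): offset=18
After 8 (seek(3, SET)): offset=3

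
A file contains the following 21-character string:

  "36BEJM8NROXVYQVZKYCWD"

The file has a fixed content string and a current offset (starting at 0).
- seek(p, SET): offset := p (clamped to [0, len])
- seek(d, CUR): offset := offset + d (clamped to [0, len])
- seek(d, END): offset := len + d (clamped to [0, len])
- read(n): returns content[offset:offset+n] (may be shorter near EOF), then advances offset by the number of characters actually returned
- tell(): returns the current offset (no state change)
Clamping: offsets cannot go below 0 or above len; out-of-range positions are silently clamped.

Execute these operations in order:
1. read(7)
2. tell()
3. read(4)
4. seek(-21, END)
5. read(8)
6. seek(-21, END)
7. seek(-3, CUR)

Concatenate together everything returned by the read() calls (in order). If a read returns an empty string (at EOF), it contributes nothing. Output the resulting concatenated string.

Answer: 36BEJM8NROX36BEJM8N

Derivation:
After 1 (read(7)): returned '36BEJM8', offset=7
After 2 (tell()): offset=7
After 3 (read(4)): returned 'NROX', offset=11
After 4 (seek(-21, END)): offset=0
After 5 (read(8)): returned '36BEJM8N', offset=8
After 6 (seek(-21, END)): offset=0
After 7 (seek(-3, CUR)): offset=0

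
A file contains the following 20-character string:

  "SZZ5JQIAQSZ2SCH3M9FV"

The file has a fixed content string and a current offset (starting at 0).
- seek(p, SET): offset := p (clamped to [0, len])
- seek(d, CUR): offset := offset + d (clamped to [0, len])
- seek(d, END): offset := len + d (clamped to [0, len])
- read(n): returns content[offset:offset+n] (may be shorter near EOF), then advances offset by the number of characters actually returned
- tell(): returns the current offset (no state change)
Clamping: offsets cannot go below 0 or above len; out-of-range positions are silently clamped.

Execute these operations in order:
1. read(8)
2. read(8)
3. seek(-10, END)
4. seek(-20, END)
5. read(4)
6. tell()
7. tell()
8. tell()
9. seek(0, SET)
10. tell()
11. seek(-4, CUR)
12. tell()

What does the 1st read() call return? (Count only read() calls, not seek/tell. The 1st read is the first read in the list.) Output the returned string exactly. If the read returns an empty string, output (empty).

After 1 (read(8)): returned 'SZZ5JQIA', offset=8
After 2 (read(8)): returned 'QSZ2SCH3', offset=16
After 3 (seek(-10, END)): offset=10
After 4 (seek(-20, END)): offset=0
After 5 (read(4)): returned 'SZZ5', offset=4
After 6 (tell()): offset=4
After 7 (tell()): offset=4
After 8 (tell()): offset=4
After 9 (seek(0, SET)): offset=0
After 10 (tell()): offset=0
After 11 (seek(-4, CUR)): offset=0
After 12 (tell()): offset=0

Answer: SZZ5JQIA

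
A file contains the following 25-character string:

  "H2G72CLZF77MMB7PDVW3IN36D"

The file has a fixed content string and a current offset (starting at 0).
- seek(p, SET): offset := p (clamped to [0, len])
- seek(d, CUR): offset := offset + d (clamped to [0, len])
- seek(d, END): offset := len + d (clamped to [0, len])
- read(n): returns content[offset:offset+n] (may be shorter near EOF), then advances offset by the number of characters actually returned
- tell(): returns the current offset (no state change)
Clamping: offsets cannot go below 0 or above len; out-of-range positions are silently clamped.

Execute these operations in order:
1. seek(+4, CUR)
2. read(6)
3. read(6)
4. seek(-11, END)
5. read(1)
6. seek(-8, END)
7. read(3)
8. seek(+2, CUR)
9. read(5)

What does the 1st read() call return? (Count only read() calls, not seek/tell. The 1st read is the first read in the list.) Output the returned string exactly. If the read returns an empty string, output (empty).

After 1 (seek(+4, CUR)): offset=4
After 2 (read(6)): returned '2CLZF7', offset=10
After 3 (read(6)): returned '7MMB7P', offset=16
After 4 (seek(-11, END)): offset=14
After 5 (read(1)): returned '7', offset=15
After 6 (seek(-8, END)): offset=17
After 7 (read(3)): returned 'VW3', offset=20
After 8 (seek(+2, CUR)): offset=22
After 9 (read(5)): returned '36D', offset=25

Answer: 2CLZF7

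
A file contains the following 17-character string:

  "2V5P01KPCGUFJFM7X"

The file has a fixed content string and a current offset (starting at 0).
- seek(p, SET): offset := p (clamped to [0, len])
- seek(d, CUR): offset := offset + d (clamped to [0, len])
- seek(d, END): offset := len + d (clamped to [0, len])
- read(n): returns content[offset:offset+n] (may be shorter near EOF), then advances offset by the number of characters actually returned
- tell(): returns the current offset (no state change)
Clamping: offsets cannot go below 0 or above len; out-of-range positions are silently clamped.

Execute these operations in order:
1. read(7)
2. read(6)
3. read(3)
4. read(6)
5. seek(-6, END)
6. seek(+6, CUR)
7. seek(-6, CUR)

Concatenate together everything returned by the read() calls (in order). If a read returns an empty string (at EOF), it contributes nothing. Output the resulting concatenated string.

Answer: 2V5P01KPCGUFJFM7X

Derivation:
After 1 (read(7)): returned '2V5P01K', offset=7
After 2 (read(6)): returned 'PCGUFJ', offset=13
After 3 (read(3)): returned 'FM7', offset=16
After 4 (read(6)): returned 'X', offset=17
After 5 (seek(-6, END)): offset=11
After 6 (seek(+6, CUR)): offset=17
After 7 (seek(-6, CUR)): offset=11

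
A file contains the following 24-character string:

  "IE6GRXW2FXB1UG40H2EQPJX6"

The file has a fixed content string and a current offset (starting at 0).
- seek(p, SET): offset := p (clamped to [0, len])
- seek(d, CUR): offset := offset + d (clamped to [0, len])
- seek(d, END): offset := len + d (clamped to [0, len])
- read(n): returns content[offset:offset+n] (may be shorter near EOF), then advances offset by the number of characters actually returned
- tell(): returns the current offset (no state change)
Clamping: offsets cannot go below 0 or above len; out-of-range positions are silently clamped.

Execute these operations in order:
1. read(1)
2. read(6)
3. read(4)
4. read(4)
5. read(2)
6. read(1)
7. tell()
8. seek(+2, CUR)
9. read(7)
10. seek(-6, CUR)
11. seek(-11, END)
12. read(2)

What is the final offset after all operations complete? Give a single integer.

After 1 (read(1)): returned 'I', offset=1
After 2 (read(6)): returned 'E6GRXW', offset=7
After 3 (read(4)): returned '2FXB', offset=11
After 4 (read(4)): returned '1UG4', offset=15
After 5 (read(2)): returned '0H', offset=17
After 6 (read(1)): returned '2', offset=18
After 7 (tell()): offset=18
After 8 (seek(+2, CUR)): offset=20
After 9 (read(7)): returned 'PJX6', offset=24
After 10 (seek(-6, CUR)): offset=18
After 11 (seek(-11, END)): offset=13
After 12 (read(2)): returned 'G4', offset=15

Answer: 15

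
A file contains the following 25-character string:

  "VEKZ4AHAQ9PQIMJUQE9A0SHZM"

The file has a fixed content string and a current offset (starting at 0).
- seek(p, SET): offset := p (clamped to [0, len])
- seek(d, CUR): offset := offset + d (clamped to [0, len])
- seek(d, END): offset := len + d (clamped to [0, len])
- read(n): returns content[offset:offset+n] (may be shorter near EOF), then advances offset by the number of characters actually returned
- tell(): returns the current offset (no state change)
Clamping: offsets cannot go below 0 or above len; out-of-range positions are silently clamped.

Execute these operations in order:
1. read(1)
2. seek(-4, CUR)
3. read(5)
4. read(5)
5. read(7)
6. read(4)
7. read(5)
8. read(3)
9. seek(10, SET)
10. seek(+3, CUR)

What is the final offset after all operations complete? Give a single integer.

After 1 (read(1)): returned 'V', offset=1
After 2 (seek(-4, CUR)): offset=0
After 3 (read(5)): returned 'VEKZ4', offset=5
After 4 (read(5)): returned 'AHAQ9', offset=10
After 5 (read(7)): returned 'PQIMJUQ', offset=17
After 6 (read(4)): returned 'E9A0', offset=21
After 7 (read(5)): returned 'SHZM', offset=25
After 8 (read(3)): returned '', offset=25
After 9 (seek(10, SET)): offset=10
After 10 (seek(+3, CUR)): offset=13

Answer: 13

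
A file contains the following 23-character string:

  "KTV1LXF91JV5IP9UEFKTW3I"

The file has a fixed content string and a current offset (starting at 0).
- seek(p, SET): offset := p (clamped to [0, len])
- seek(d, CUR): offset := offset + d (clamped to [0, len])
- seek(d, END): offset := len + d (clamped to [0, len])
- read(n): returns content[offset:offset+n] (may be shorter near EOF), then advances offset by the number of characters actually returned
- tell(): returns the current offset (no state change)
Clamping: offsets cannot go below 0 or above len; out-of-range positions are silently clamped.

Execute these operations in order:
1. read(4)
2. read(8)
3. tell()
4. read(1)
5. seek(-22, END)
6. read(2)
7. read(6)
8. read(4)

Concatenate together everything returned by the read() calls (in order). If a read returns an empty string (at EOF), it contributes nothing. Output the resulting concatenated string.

After 1 (read(4)): returned 'KTV1', offset=4
After 2 (read(8)): returned 'LXF91JV5', offset=12
After 3 (tell()): offset=12
After 4 (read(1)): returned 'I', offset=13
After 5 (seek(-22, END)): offset=1
After 6 (read(2)): returned 'TV', offset=3
After 7 (read(6)): returned '1LXF91', offset=9
After 8 (read(4)): returned 'JV5I', offset=13

Answer: KTV1LXF91JV5ITV1LXF91JV5I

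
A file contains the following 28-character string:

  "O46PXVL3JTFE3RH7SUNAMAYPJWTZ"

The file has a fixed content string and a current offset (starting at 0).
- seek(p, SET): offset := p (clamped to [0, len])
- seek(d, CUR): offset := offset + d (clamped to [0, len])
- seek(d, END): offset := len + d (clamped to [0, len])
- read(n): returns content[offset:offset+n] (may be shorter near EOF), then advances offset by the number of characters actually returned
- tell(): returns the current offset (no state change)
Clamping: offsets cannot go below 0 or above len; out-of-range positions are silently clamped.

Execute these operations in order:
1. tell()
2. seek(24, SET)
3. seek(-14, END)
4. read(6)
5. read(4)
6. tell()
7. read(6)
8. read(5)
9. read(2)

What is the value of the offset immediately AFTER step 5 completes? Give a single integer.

Answer: 24

Derivation:
After 1 (tell()): offset=0
After 2 (seek(24, SET)): offset=24
After 3 (seek(-14, END)): offset=14
After 4 (read(6)): returned 'H7SUNA', offset=20
After 5 (read(4)): returned 'MAYP', offset=24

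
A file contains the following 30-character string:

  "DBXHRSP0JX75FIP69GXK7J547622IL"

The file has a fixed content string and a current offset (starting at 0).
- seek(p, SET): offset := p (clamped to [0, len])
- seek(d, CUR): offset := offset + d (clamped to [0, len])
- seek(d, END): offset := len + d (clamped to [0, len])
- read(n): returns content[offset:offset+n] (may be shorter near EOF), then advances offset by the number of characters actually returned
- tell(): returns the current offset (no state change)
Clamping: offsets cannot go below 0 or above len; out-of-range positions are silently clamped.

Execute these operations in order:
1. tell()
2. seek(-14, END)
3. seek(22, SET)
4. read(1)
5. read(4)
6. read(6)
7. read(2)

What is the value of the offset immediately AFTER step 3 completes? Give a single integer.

Answer: 22

Derivation:
After 1 (tell()): offset=0
After 2 (seek(-14, END)): offset=16
After 3 (seek(22, SET)): offset=22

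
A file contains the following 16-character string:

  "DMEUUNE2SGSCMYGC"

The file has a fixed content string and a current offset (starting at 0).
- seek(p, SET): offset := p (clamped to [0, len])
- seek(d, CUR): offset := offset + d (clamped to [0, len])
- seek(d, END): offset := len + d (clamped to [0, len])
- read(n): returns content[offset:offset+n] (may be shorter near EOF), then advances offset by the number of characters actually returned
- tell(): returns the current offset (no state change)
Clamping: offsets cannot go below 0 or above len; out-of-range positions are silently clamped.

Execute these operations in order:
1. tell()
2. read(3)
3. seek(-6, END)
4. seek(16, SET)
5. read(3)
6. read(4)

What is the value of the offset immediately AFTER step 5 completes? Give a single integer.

After 1 (tell()): offset=0
After 2 (read(3)): returned 'DME', offset=3
After 3 (seek(-6, END)): offset=10
After 4 (seek(16, SET)): offset=16
After 5 (read(3)): returned '', offset=16

Answer: 16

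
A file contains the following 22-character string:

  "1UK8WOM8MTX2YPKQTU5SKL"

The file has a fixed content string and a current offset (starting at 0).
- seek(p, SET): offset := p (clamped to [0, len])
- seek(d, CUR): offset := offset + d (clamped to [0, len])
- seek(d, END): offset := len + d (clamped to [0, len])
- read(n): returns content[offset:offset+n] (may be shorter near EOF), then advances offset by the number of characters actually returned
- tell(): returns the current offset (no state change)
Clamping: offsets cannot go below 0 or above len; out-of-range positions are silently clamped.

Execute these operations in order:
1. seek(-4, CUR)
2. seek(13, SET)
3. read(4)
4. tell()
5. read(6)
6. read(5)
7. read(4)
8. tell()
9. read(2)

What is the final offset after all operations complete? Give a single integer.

After 1 (seek(-4, CUR)): offset=0
After 2 (seek(13, SET)): offset=13
After 3 (read(4)): returned 'PKQT', offset=17
After 4 (tell()): offset=17
After 5 (read(6)): returned 'U5SKL', offset=22
After 6 (read(5)): returned '', offset=22
After 7 (read(4)): returned '', offset=22
After 8 (tell()): offset=22
After 9 (read(2)): returned '', offset=22

Answer: 22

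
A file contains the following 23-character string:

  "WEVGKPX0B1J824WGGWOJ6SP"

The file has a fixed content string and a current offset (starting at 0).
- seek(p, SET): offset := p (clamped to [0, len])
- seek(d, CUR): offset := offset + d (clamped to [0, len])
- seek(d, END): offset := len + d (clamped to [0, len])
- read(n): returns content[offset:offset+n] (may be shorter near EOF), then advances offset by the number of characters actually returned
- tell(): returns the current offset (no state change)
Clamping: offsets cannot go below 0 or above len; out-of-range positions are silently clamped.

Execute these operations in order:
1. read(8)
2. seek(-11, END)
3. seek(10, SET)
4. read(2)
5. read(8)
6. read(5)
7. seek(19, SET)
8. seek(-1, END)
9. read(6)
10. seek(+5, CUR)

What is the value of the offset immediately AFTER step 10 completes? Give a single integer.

After 1 (read(8)): returned 'WEVGKPX0', offset=8
After 2 (seek(-11, END)): offset=12
After 3 (seek(10, SET)): offset=10
After 4 (read(2)): returned 'J8', offset=12
After 5 (read(8)): returned '24WGGWOJ', offset=20
After 6 (read(5)): returned '6SP', offset=23
After 7 (seek(19, SET)): offset=19
After 8 (seek(-1, END)): offset=22
After 9 (read(6)): returned 'P', offset=23
After 10 (seek(+5, CUR)): offset=23

Answer: 23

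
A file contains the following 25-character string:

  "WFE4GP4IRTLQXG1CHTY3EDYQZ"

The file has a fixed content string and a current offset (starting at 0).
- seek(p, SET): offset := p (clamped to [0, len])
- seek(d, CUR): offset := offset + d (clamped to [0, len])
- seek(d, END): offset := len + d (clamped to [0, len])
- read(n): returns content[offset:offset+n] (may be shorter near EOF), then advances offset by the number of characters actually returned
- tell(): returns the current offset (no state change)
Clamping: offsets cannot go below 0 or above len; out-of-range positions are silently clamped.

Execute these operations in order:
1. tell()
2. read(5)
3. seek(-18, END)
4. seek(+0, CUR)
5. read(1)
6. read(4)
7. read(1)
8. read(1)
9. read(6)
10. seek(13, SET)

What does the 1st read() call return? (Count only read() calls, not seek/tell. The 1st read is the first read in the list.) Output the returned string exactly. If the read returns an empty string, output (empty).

After 1 (tell()): offset=0
After 2 (read(5)): returned 'WFE4G', offset=5
After 3 (seek(-18, END)): offset=7
After 4 (seek(+0, CUR)): offset=7
After 5 (read(1)): returned 'I', offset=8
After 6 (read(4)): returned 'RTLQ', offset=12
After 7 (read(1)): returned 'X', offset=13
After 8 (read(1)): returned 'G', offset=14
After 9 (read(6)): returned '1CHTY3', offset=20
After 10 (seek(13, SET)): offset=13

Answer: WFE4G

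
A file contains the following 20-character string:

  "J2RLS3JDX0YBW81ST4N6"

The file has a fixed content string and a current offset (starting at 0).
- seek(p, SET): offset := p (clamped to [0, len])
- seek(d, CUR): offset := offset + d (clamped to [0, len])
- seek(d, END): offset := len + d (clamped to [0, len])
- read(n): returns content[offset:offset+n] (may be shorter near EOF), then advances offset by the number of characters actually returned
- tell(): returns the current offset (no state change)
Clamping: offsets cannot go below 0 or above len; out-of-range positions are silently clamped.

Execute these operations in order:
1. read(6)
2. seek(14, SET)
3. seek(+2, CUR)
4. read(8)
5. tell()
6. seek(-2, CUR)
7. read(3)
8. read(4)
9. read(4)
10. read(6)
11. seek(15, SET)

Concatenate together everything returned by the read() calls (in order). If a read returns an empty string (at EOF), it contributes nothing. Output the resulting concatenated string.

Answer: J2RLS3T4N6N6

Derivation:
After 1 (read(6)): returned 'J2RLS3', offset=6
After 2 (seek(14, SET)): offset=14
After 3 (seek(+2, CUR)): offset=16
After 4 (read(8)): returned 'T4N6', offset=20
After 5 (tell()): offset=20
After 6 (seek(-2, CUR)): offset=18
After 7 (read(3)): returned 'N6', offset=20
After 8 (read(4)): returned '', offset=20
After 9 (read(4)): returned '', offset=20
After 10 (read(6)): returned '', offset=20
After 11 (seek(15, SET)): offset=15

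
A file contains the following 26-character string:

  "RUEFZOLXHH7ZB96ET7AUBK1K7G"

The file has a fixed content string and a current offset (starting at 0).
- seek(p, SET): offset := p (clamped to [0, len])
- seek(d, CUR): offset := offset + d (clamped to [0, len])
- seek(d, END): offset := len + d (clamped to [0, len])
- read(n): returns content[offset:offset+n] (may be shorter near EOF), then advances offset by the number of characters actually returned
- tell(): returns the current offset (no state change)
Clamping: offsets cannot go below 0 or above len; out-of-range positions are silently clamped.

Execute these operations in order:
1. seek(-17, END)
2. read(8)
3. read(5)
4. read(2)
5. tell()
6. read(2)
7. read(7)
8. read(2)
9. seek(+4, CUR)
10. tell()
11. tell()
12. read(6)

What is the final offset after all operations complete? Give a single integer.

After 1 (seek(-17, END)): offset=9
After 2 (read(8)): returned 'H7ZB96ET', offset=17
After 3 (read(5)): returned '7AUBK', offset=22
After 4 (read(2)): returned '1K', offset=24
After 5 (tell()): offset=24
After 6 (read(2)): returned '7G', offset=26
After 7 (read(7)): returned '', offset=26
After 8 (read(2)): returned '', offset=26
After 9 (seek(+4, CUR)): offset=26
After 10 (tell()): offset=26
After 11 (tell()): offset=26
After 12 (read(6)): returned '', offset=26

Answer: 26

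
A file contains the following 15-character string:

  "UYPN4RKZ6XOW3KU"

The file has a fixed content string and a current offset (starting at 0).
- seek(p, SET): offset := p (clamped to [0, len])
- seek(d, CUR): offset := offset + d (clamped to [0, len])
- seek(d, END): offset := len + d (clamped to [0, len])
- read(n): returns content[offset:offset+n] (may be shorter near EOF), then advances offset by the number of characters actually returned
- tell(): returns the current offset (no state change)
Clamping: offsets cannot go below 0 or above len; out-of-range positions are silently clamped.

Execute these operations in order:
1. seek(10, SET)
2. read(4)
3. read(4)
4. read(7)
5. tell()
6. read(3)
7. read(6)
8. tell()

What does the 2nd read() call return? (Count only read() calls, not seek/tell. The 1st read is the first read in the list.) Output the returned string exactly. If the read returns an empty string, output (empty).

Answer: U

Derivation:
After 1 (seek(10, SET)): offset=10
After 2 (read(4)): returned 'OW3K', offset=14
After 3 (read(4)): returned 'U', offset=15
After 4 (read(7)): returned '', offset=15
After 5 (tell()): offset=15
After 6 (read(3)): returned '', offset=15
After 7 (read(6)): returned '', offset=15
After 8 (tell()): offset=15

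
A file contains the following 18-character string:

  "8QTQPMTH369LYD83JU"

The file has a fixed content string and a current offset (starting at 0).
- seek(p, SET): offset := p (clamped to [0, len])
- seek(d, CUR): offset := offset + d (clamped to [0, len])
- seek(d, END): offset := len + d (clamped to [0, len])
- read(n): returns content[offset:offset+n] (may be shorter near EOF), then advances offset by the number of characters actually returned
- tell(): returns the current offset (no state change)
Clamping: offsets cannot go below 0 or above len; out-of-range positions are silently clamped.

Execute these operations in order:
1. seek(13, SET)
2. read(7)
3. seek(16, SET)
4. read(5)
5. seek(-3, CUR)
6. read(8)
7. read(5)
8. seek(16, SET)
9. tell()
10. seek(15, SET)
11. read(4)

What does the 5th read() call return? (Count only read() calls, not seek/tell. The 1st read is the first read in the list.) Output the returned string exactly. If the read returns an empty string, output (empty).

After 1 (seek(13, SET)): offset=13
After 2 (read(7)): returned 'D83JU', offset=18
After 3 (seek(16, SET)): offset=16
After 4 (read(5)): returned 'JU', offset=18
After 5 (seek(-3, CUR)): offset=15
After 6 (read(8)): returned '3JU', offset=18
After 7 (read(5)): returned '', offset=18
After 8 (seek(16, SET)): offset=16
After 9 (tell()): offset=16
After 10 (seek(15, SET)): offset=15
After 11 (read(4)): returned '3JU', offset=18

Answer: 3JU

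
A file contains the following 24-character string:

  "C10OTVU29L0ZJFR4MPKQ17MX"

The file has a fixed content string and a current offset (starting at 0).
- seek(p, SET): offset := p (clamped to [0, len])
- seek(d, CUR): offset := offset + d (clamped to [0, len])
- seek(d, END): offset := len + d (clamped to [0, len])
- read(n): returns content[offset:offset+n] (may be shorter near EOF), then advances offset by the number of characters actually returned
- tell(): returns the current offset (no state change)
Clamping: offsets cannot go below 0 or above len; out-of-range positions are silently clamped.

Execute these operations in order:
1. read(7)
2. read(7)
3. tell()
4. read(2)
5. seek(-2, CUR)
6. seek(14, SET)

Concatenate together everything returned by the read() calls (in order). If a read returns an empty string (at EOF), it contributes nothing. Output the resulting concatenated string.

Answer: C10OTVU29L0ZJFR4

Derivation:
After 1 (read(7)): returned 'C10OTVU', offset=7
After 2 (read(7)): returned '29L0ZJF', offset=14
After 3 (tell()): offset=14
After 4 (read(2)): returned 'R4', offset=16
After 5 (seek(-2, CUR)): offset=14
After 6 (seek(14, SET)): offset=14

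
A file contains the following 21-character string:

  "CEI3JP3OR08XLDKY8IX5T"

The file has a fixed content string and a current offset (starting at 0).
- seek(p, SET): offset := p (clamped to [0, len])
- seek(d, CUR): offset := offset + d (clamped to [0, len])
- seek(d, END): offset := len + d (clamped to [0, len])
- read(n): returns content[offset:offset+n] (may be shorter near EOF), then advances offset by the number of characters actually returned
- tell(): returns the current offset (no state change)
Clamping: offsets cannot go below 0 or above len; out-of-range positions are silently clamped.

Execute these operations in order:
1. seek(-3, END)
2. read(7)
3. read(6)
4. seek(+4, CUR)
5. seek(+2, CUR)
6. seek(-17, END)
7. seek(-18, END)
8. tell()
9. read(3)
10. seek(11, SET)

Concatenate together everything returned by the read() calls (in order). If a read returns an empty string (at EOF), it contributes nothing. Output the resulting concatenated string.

After 1 (seek(-3, END)): offset=18
After 2 (read(7)): returned 'X5T', offset=21
After 3 (read(6)): returned '', offset=21
After 4 (seek(+4, CUR)): offset=21
After 5 (seek(+2, CUR)): offset=21
After 6 (seek(-17, END)): offset=4
After 7 (seek(-18, END)): offset=3
After 8 (tell()): offset=3
After 9 (read(3)): returned '3JP', offset=6
After 10 (seek(11, SET)): offset=11

Answer: X5T3JP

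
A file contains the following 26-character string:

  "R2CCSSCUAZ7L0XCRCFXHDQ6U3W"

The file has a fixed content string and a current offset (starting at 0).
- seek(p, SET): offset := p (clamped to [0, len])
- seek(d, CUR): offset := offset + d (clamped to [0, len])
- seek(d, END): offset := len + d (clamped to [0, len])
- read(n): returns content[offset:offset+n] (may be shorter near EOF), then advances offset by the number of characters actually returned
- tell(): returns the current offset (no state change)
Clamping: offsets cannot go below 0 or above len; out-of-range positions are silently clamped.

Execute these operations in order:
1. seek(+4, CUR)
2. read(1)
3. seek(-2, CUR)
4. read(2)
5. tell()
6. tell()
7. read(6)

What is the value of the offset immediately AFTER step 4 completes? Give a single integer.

Answer: 5

Derivation:
After 1 (seek(+4, CUR)): offset=4
After 2 (read(1)): returned 'S', offset=5
After 3 (seek(-2, CUR)): offset=3
After 4 (read(2)): returned 'CS', offset=5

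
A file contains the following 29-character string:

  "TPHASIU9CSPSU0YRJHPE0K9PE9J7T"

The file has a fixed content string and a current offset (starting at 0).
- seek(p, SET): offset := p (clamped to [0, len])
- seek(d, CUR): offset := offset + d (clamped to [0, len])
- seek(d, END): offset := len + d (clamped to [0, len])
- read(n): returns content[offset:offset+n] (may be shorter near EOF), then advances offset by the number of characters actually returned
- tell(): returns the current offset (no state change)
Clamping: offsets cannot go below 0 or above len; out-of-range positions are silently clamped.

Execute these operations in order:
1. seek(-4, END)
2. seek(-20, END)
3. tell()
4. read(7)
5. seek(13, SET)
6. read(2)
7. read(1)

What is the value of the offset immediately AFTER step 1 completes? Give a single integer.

After 1 (seek(-4, END)): offset=25

Answer: 25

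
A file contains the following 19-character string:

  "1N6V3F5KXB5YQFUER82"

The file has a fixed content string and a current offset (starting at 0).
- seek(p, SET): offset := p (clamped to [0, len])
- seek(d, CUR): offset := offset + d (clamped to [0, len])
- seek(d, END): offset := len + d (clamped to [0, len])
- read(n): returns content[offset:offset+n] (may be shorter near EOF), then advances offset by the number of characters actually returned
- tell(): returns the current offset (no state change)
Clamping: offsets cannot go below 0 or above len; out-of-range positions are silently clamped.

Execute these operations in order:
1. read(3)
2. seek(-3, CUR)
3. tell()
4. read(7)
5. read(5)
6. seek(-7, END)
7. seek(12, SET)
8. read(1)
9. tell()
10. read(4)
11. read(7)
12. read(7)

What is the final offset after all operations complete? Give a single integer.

Answer: 19

Derivation:
After 1 (read(3)): returned '1N6', offset=3
After 2 (seek(-3, CUR)): offset=0
After 3 (tell()): offset=0
After 4 (read(7)): returned '1N6V3F5', offset=7
After 5 (read(5)): returned 'KXB5Y', offset=12
After 6 (seek(-7, END)): offset=12
After 7 (seek(12, SET)): offset=12
After 8 (read(1)): returned 'Q', offset=13
After 9 (tell()): offset=13
After 10 (read(4)): returned 'FUER', offset=17
After 11 (read(7)): returned '82', offset=19
After 12 (read(7)): returned '', offset=19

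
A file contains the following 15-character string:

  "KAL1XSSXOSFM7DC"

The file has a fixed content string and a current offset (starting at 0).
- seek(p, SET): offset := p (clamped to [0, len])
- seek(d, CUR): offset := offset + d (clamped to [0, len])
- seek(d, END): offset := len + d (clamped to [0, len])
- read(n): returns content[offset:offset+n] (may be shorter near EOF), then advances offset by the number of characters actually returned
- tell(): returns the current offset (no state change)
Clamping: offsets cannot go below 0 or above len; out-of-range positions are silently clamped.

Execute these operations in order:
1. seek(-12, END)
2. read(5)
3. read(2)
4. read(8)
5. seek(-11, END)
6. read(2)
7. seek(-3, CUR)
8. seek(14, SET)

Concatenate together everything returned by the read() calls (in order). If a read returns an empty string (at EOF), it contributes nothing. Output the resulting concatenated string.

After 1 (seek(-12, END)): offset=3
After 2 (read(5)): returned '1XSSX', offset=8
After 3 (read(2)): returned 'OS', offset=10
After 4 (read(8)): returned 'FM7DC', offset=15
After 5 (seek(-11, END)): offset=4
After 6 (read(2)): returned 'XS', offset=6
After 7 (seek(-3, CUR)): offset=3
After 8 (seek(14, SET)): offset=14

Answer: 1XSSXOSFM7DCXS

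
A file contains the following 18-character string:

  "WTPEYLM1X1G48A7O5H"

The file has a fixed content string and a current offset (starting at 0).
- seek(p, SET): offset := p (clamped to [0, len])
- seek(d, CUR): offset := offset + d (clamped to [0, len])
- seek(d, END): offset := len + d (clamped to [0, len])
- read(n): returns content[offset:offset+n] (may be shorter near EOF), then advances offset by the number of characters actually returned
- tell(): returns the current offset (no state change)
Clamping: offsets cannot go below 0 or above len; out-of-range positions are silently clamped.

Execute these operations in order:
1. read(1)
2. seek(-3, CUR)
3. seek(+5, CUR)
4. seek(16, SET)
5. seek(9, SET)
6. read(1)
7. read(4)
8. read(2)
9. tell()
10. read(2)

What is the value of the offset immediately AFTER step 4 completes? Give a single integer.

After 1 (read(1)): returned 'W', offset=1
After 2 (seek(-3, CUR)): offset=0
After 3 (seek(+5, CUR)): offset=5
After 4 (seek(16, SET)): offset=16

Answer: 16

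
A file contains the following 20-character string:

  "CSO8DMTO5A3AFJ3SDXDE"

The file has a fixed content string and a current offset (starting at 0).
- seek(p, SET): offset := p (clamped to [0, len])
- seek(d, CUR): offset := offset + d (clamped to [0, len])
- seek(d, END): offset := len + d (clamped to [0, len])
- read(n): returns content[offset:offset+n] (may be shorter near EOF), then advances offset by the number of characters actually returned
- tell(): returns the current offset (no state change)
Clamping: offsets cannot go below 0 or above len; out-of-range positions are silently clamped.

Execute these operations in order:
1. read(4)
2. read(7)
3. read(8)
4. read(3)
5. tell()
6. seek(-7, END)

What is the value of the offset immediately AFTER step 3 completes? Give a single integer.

After 1 (read(4)): returned 'CSO8', offset=4
After 2 (read(7)): returned 'DMTO5A3', offset=11
After 3 (read(8)): returned 'AFJ3SDXD', offset=19

Answer: 19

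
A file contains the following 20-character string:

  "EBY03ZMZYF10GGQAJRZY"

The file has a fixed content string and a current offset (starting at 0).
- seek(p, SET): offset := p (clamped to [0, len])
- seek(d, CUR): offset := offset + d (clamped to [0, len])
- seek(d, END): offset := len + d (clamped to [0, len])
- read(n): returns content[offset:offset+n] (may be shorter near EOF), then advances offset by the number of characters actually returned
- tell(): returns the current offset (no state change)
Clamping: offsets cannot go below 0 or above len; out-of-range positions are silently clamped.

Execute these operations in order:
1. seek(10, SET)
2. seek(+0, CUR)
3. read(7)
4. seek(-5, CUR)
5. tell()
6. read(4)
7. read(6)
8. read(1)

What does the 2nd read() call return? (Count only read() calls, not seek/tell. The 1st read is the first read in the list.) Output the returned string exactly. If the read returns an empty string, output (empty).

After 1 (seek(10, SET)): offset=10
After 2 (seek(+0, CUR)): offset=10
After 3 (read(7)): returned '10GGQAJ', offset=17
After 4 (seek(-5, CUR)): offset=12
After 5 (tell()): offset=12
After 6 (read(4)): returned 'GGQA', offset=16
After 7 (read(6)): returned 'JRZY', offset=20
After 8 (read(1)): returned '', offset=20

Answer: GGQA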